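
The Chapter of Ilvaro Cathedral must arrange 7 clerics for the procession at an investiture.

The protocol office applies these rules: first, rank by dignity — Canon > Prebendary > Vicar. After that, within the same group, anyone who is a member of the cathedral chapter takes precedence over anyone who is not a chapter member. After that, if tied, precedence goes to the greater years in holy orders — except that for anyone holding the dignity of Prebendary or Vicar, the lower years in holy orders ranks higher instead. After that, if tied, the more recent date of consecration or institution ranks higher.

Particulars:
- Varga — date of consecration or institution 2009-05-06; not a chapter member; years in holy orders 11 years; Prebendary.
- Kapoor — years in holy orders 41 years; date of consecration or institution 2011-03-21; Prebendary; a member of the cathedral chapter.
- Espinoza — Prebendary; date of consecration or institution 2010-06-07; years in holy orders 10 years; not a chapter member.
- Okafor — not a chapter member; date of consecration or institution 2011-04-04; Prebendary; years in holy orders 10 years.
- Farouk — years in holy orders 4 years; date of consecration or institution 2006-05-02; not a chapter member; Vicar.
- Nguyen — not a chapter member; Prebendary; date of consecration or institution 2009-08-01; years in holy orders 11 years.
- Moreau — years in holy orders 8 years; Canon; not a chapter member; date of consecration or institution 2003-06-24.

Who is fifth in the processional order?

Nguyen

By dignity: Moreau (Canon); then Kapoor, Okafor, Espinoza, Nguyen and Varga (Prebendary); then Farouk (Vicar).
Among Kapoor, Okafor, Espinoza, Nguyen and Varga, a member of the cathedral chapter before not a chapter member: Kapoor (a member of the cathedral chapter) before Okafor, Espinoza, Nguyen and Varga (not a chapter member).
Among Okafor, Espinoza, Nguyen and Varga, by years in holy orders (lower first) (reversed rule for this group): Okafor and Espinoza (10 years) before Nguyen and Varga (11 years).
Among Okafor and Espinoza, by date of consecration or institution (later first): Okafor (2011-04-04) before Espinoza (2010-06-07).
Among Nguyen and Varga, by date of consecration or institution (later first): Nguyen (2009-08-01) before Varga (2009-05-06).
Order: Moreau, Kapoor, Okafor, Espinoza, Nguyen, Varga, Farouk.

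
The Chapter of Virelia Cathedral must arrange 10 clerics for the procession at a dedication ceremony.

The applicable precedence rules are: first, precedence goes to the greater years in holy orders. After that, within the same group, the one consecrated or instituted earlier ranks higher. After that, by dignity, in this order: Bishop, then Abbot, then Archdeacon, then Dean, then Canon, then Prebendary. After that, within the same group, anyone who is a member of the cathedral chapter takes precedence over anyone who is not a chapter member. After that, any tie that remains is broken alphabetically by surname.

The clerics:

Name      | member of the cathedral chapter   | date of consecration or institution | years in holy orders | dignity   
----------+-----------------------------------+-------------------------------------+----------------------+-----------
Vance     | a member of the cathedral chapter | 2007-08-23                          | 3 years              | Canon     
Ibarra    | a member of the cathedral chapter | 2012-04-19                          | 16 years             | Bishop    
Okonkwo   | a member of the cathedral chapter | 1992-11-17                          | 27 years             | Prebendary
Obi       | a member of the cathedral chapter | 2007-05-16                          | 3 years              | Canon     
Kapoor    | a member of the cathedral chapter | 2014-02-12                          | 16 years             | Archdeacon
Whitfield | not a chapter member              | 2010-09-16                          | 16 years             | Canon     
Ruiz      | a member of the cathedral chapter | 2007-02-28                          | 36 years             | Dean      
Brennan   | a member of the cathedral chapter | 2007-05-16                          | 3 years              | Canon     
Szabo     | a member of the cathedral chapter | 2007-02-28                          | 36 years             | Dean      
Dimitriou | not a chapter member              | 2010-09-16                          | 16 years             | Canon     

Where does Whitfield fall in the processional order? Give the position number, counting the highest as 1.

By years in holy orders (higher first): Ruiz and Szabo (both 36 years); then Okonkwo (27 years); then Dimitriou, Whitfield, Ibarra and Kapoor (each 16 years); then Brennan, Obi and Vance (each 3 years).
Ruiz and Szabo both have date of consecration or institution 2007-02-28, so the next rule applies.
Ruiz and Szabo are each Dean, so the next rule applies.
Ruiz and Szabo are each a member of the cathedral chapter, so the next rule applies.
Among Ruiz and Szabo, alphabetically by surname: Ruiz before Szabo.
Among Dimitriou, Whitfield, Ibarra and Kapoor, by date of consecration or institution (earlier first): Dimitriou and Whitfield (2010-09-16) before Ibarra (2012-04-19) before Kapoor (2014-02-12).
Dimitriou and Whitfield are each Canon, so the next rule applies.
Dimitriou and Whitfield are each not a chapter member, so the next rule applies.
Among Dimitriou and Whitfield, alphabetically by surname: Dimitriou before Whitfield.
Among Brennan, Obi and Vance, by date of consecration or institution (earlier first): Brennan and Obi (2007-05-16) before Vance (2007-08-23).
Brennan and Obi are each Canon, so the next rule applies.
Brennan and Obi are each a member of the cathedral chapter, so the next rule applies.
Among Brennan and Obi, alphabetically by surname: Brennan before Obi.
Order: Ruiz, Szabo, Okonkwo, Dimitriou, Whitfield, Ibarra, Kapoor, Brennan, Obi, Vance. So position 5.

5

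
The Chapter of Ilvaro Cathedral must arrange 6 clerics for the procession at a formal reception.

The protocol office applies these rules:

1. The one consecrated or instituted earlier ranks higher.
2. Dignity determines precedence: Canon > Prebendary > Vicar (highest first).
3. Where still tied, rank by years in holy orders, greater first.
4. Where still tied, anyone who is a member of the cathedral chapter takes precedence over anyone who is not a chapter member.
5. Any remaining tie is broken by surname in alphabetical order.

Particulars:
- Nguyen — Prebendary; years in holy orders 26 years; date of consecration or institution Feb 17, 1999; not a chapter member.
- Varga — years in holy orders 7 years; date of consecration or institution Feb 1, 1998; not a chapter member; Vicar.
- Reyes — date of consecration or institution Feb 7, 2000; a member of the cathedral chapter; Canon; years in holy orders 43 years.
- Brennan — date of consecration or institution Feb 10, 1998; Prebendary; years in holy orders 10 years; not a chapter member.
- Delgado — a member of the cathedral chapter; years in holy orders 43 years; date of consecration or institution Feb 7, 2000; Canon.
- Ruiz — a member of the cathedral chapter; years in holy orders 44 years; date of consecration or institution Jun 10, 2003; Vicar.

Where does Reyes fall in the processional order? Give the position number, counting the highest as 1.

By date of consecration or institution (earlier first): Varga (Feb 1, 1998); then Brennan (Feb 10, 1998); then Nguyen (Feb 17, 1999); then Delgado and Reyes (both Feb 7, 2000); then Ruiz (Jun 10, 2003).
Delgado and Reyes are each Canon, so the next rule applies.
Delgado and Reyes both have years in holy orders 43 years, so the next rule applies.
Delgado and Reyes are each a member of the cathedral chapter, so the next rule applies.
Among Delgado and Reyes, alphabetically by surname: Delgado before Reyes.
Order: Varga, Brennan, Nguyen, Delgado, Reyes, Ruiz. So position 5.

5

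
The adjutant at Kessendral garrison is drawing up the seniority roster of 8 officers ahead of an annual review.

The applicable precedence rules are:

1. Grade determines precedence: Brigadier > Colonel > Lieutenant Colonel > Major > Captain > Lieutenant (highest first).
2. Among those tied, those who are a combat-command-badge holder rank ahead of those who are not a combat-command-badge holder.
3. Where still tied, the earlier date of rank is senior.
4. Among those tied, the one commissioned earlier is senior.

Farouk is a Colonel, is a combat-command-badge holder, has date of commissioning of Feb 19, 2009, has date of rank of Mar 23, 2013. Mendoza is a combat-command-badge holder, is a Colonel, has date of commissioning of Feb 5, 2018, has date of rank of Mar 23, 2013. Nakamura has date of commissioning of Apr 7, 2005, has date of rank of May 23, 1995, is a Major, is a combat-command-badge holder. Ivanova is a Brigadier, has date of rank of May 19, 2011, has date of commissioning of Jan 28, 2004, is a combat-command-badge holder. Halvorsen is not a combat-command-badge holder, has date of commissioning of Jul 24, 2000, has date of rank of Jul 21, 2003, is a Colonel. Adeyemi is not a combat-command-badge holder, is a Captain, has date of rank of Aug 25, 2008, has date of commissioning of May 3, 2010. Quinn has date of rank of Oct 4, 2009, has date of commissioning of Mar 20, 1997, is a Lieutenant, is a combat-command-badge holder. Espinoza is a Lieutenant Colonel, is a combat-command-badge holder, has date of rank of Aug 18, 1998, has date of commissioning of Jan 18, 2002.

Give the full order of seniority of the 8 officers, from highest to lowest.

By grade: Ivanova (Brigadier); then Farouk, Mendoza and Halvorsen (Colonel); then Espinoza (Lieutenant Colonel); then Nakamura (Major); then Adeyemi (Captain); then Quinn (Lieutenant).
Among Farouk, Mendoza and Halvorsen, a combat-command-badge holder before not a combat-command-badge holder: Farouk and Mendoza (a combat-command-badge holder) before Halvorsen (not a combat-command-badge holder).
Farouk and Mendoza both have date of rank Mar 23, 2013, so the next rule applies.
Among Farouk and Mendoza, by date of commissioning (earlier first): Farouk (Feb 19, 2009) before Mendoza (Feb 5, 2018).
Full order: Ivanova, Farouk, Mendoza, Halvorsen, Espinoza, Nakamura, Adeyemi, Quinn.

Ivanova, Farouk, Mendoza, Halvorsen, Espinoza, Nakamura, Adeyemi, Quinn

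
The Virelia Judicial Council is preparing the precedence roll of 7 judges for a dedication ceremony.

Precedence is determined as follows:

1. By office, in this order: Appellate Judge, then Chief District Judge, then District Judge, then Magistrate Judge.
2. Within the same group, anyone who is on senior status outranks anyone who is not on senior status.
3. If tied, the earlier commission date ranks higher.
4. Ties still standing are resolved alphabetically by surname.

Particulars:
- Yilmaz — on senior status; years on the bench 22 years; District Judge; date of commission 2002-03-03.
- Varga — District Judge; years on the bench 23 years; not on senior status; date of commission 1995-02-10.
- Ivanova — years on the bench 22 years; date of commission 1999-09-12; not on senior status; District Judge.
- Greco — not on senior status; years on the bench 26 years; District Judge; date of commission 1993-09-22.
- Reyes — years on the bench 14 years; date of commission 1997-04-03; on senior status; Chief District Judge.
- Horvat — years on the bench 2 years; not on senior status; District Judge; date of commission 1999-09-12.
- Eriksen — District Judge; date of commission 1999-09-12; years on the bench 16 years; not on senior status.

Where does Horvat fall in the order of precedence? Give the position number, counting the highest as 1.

6

By office: Reyes (Chief District Judge); then Yilmaz, Greco, Varga, Eriksen, Horvat and Ivanova (District Judge).
Among Yilmaz, Greco, Varga, Eriksen, Horvat and Ivanova, on senior status before not on senior status: Yilmaz (on senior status) before Greco, Varga, Eriksen, Horvat and Ivanova (not on senior status).
Among Greco, Varga, Eriksen, Horvat and Ivanova, by date of commission (earlier first): Greco (1993-09-22) before Varga (1995-02-10) before Eriksen, Horvat and Ivanova (1999-09-12).
Among Eriksen, Horvat and Ivanova, alphabetically by surname: Eriksen before Horvat before Ivanova.
Order: Reyes, Yilmaz, Greco, Varga, Eriksen, Horvat, Ivanova. So position 6.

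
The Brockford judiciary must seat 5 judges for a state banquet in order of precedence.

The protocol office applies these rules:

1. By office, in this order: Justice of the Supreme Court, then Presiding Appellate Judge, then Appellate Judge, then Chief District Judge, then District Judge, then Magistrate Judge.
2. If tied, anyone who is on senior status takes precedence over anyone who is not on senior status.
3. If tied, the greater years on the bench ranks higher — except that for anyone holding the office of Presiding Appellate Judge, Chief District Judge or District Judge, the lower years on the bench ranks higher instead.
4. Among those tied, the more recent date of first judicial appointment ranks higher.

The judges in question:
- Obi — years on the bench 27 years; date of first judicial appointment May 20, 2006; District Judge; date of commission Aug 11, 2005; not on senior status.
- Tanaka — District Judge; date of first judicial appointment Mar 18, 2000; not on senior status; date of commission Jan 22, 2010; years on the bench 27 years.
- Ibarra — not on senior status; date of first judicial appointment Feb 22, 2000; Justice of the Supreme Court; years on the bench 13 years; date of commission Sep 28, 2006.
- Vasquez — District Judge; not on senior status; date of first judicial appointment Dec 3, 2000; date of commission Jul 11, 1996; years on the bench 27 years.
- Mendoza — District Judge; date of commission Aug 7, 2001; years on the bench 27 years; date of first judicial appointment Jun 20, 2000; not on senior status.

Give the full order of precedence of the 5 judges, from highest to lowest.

Ibarra, Obi, Vasquez, Mendoza, Tanaka

By office: Ibarra (Justice of the Supreme Court); then Obi, Vasquez, Mendoza and Tanaka (District Judge).
Obi, Vasquez, Mendoza and Tanaka are each not on senior status, so the next rule applies.
Obi, Vasquez, Mendoza and Tanaka all have years on the bench 27 years, so the next rule applies.
Among Obi, Vasquez, Mendoza and Tanaka, by date of first judicial appointment (later first): Obi (May 20, 2006) before Vasquez (Dec 3, 2000) before Mendoza (Jun 20, 2000) before Tanaka (Mar 18, 2000).
Full order: Ibarra, Obi, Vasquez, Mendoza, Tanaka.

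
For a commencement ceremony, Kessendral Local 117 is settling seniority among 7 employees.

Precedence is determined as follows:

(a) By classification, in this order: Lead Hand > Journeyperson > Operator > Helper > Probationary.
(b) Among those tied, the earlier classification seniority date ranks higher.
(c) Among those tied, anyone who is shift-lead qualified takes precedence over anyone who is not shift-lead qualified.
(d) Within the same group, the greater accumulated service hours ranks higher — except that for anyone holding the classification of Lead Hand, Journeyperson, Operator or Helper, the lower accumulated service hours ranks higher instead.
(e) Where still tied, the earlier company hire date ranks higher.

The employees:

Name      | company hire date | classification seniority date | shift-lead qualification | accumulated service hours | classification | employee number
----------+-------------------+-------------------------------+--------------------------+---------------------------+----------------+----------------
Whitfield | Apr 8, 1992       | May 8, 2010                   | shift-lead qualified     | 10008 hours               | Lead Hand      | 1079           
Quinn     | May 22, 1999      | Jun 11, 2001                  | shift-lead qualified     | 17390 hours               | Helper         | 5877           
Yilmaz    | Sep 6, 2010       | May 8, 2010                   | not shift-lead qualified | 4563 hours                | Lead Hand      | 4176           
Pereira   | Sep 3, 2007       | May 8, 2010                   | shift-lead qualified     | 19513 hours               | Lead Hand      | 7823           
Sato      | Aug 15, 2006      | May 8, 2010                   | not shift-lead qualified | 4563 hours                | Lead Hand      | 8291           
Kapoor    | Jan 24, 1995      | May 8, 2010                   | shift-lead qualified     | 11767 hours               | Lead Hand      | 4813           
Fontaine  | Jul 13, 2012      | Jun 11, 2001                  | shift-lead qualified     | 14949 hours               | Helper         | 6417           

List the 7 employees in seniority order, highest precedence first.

Whitfield, Kapoor, Pereira, Sato, Yilmaz, Fontaine, Quinn

By classification: Whitfield, Kapoor, Pereira, Sato and Yilmaz (Lead Hand); then Fontaine and Quinn (Helper).
Whitfield, Kapoor, Pereira, Sato and Yilmaz all have classification seniority date May 8, 2010, so the next rule applies.
Among Whitfield, Kapoor, Pereira, Sato and Yilmaz, shift-lead qualified before not shift-lead qualified: Whitfield, Kapoor and Pereira (shift-lead qualified) before Sato and Yilmaz (not shift-lead qualified).
Among Whitfield, Kapoor and Pereira, by accumulated service hours (lower first) (reversed rule for this group): Whitfield (10008 hours) before Kapoor (11767 hours) before Pereira (19513 hours).
Sato and Yilmaz both have accumulated service hours 4563 hours, so the next rule applies.
Among Sato and Yilmaz, by company hire date (earlier first): Sato (Aug 15, 2006) before Yilmaz (Sep 6, 2010).
Fontaine and Quinn both have classification seniority date Jun 11, 2001, so the next rule applies.
Fontaine and Quinn are each shift-lead qualified, so the next rule applies.
Among Fontaine and Quinn, by accumulated service hours (lower first) (reversed rule for this group): Fontaine (14949 hours) before Quinn (17390 hours).
Full order: Whitfield, Kapoor, Pereira, Sato, Yilmaz, Fontaine, Quinn.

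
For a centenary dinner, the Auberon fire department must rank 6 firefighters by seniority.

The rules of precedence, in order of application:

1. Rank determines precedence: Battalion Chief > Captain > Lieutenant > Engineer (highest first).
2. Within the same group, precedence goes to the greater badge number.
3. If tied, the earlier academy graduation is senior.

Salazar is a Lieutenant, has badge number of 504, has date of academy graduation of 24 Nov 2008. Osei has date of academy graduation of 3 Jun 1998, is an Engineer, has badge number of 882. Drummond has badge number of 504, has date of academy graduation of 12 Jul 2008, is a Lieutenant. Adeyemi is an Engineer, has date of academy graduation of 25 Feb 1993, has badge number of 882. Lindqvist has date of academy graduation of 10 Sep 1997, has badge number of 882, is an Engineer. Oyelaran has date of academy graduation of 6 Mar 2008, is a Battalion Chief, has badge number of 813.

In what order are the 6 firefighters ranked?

By rank: Oyelaran (Battalion Chief); then Drummond and Salazar (Lieutenant); then Adeyemi, Lindqvist and Osei (Engineer).
Drummond and Salazar both have badge number 504, so the next rule applies.
Among Drummond and Salazar, by date of academy graduation (earlier first): Drummond (12 Jul 2008) before Salazar (24 Nov 2008).
Adeyemi, Lindqvist and Osei all have badge number 882, so the next rule applies.
Among Adeyemi, Lindqvist and Osei, by date of academy graduation (earlier first): Adeyemi (25 Feb 1993) before Lindqvist (10 Sep 1997) before Osei (3 Jun 1998).
Full order: Oyelaran, Drummond, Salazar, Adeyemi, Lindqvist, Osei.

Oyelaran, Drummond, Salazar, Adeyemi, Lindqvist, Osei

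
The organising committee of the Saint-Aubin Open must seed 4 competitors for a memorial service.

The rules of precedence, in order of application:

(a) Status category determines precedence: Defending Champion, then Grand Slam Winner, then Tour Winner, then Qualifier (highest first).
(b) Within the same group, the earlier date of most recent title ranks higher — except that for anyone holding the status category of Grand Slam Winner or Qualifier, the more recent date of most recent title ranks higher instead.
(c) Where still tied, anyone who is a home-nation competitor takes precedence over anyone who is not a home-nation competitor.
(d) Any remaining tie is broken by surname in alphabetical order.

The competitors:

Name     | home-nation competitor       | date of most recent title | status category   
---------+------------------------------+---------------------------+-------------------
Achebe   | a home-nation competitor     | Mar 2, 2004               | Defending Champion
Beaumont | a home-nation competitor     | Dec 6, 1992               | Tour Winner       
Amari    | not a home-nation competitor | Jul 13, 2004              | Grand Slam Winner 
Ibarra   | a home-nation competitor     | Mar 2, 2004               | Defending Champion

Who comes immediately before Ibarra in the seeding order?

Achebe

By status category: Achebe and Ibarra (Defending Champion); then Amari (Grand Slam Winner); then Beaumont (Tour Winner).
Achebe and Ibarra both have date of most recent title Mar 2, 2004, so the next rule applies.
Achebe and Ibarra are each a home-nation competitor, so the next rule applies.
Among Achebe and Ibarra, alphabetically by surname: Achebe before Ibarra.
Order: Achebe, Ibarra, Amari, Beaumont.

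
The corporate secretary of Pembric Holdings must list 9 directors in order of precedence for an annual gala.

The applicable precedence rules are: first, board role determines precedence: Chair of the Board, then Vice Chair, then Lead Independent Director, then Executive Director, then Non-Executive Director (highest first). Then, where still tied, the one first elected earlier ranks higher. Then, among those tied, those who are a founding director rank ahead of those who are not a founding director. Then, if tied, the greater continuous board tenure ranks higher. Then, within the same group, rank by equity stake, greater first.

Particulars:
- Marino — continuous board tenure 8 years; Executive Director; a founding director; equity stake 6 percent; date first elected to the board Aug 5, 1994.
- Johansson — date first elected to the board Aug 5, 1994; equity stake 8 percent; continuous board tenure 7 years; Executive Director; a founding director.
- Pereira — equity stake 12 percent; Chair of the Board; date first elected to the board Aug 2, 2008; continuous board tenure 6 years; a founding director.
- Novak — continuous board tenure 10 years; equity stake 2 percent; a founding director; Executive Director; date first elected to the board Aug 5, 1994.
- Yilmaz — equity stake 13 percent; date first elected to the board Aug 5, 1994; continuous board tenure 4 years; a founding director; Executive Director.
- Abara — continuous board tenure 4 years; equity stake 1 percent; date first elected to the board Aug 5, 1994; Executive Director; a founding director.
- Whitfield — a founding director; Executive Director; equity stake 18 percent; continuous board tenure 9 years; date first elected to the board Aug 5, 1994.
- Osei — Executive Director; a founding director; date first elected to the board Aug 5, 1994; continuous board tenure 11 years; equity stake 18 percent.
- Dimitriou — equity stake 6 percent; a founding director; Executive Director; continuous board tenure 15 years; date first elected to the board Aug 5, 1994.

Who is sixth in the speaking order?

Marino

By board role: Pereira (Chair of the Board); then Dimitriou, Osei, Novak, Whitfield, Marino, Johansson, Yilmaz and Abara (Executive Director).
Dimitriou, Osei, Novak, Whitfield, Marino, Johansson, Yilmaz and Abara all have date first elected to the board Aug 5, 1994, so the next rule applies.
Dimitriou, Osei, Novak, Whitfield, Marino, Johansson, Yilmaz and Abara are each a founding director, so the next rule applies.
Among Dimitriou, Osei, Novak, Whitfield, Marino, Johansson, Yilmaz and Abara, by continuous board tenure (higher first): Dimitriou (15 years) before Osei (11 years) before Novak (10 years) before Whitfield (9 years) before Marino (8 years) before Johansson (7 years) before Yilmaz and Abara (4 years).
Among Yilmaz and Abara, by equity stake (higher first): Yilmaz (13 percent) before Abara (1 percent).
Order: Pereira, Dimitriou, Osei, Novak, Whitfield, Marino, Johansson, Yilmaz, Abara.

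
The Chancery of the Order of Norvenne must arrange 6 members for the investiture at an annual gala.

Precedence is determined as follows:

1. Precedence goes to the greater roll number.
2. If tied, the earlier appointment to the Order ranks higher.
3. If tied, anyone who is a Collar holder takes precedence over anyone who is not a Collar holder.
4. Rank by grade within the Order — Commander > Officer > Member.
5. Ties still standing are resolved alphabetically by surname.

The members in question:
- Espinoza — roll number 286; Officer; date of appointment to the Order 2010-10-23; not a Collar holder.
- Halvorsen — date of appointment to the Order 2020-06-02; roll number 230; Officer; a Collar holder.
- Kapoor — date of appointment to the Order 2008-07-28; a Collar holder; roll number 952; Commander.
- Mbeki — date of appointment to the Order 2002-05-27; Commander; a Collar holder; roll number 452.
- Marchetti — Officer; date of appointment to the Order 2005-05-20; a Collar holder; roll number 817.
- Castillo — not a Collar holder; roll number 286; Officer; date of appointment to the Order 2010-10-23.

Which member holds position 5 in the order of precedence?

Espinoza

By roll number (higher first): Kapoor (952); then Marchetti (817); then Mbeki (452); then Castillo and Espinoza (both 286); then Halvorsen (230).
Castillo and Espinoza both have date of appointment to the Order 2010-10-23, so the next rule applies.
Castillo and Espinoza are each not a Collar holder, so the next rule applies.
Castillo and Espinoza are each Officer, so the next rule applies.
Among Castillo and Espinoza, alphabetically by surname: Castillo before Espinoza.
Order: Kapoor, Marchetti, Mbeki, Castillo, Espinoza, Halvorsen.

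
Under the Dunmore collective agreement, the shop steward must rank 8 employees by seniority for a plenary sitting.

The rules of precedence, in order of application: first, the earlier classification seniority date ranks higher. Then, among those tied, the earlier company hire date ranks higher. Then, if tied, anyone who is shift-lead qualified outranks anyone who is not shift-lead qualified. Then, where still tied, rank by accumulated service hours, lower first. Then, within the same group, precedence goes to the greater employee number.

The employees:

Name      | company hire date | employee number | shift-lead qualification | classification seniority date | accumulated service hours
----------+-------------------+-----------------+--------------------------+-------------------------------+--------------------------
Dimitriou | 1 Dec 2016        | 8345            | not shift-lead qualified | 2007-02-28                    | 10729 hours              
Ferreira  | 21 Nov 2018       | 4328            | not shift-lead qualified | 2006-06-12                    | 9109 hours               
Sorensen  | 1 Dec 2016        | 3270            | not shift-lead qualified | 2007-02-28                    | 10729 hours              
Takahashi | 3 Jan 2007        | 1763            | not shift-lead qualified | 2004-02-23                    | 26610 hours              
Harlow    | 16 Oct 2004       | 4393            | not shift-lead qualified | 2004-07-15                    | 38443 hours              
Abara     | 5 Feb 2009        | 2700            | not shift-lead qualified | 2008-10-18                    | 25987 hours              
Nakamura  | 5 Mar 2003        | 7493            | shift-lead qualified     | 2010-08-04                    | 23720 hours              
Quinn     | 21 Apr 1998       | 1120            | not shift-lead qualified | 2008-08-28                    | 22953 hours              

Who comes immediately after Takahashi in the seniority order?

By classification seniority date (earlier first): Takahashi (2004-02-23); then Harlow (2004-07-15); then Ferreira (2006-06-12); then Dimitriou and Sorensen (both 2007-02-28); then Quinn (2008-08-28); then Abara (2008-10-18); then Nakamura (2010-08-04).
Dimitriou and Sorensen both have company hire date 1 Dec 2016, so the next rule applies.
Dimitriou and Sorensen are each not shift-lead qualified, so the next rule applies.
Dimitriou and Sorensen both have accumulated service hours 10729 hours, so the next rule applies.
Among Dimitriou and Sorensen, by employee number (higher first): Dimitriou (8345) before Sorensen (3270).
Order: Takahashi, Harlow, Ferreira, Dimitriou, Sorensen, Quinn, Abara, Nakamura.

Harlow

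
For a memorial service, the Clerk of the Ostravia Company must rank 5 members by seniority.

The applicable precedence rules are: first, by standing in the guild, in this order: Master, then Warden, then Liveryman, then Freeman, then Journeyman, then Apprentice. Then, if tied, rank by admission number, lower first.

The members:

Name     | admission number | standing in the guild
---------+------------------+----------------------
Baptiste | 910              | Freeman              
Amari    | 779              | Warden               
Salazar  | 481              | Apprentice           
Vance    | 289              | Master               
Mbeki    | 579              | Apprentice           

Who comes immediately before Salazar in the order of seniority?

Baptiste

By standing in the guild: Vance (Master); then Amari (Warden); then Baptiste (Freeman); then Salazar and Mbeki (Apprentice).
Among Salazar and Mbeki, by admission number (lower first): Salazar (481) before Mbeki (579).
Order: Vance, Amari, Baptiste, Salazar, Mbeki.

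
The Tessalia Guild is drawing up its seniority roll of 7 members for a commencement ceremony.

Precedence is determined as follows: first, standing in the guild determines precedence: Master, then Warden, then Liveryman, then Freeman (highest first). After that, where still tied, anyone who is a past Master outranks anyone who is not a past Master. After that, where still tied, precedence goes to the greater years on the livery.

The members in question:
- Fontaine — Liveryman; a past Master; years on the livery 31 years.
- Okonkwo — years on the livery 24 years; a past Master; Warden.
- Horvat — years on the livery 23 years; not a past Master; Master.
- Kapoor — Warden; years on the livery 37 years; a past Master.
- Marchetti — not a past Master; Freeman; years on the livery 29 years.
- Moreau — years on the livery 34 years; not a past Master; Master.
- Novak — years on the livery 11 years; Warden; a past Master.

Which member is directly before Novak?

Okonkwo

By standing in the guild: Moreau and Horvat (Master); then Kapoor, Okonkwo and Novak (Warden); then Fontaine (Liveryman); then Marchetti (Freeman).
Moreau and Horvat are each not a past Master, so the next rule applies.
Among Moreau and Horvat, by years on the livery (higher first): Moreau (34 years) before Horvat (23 years).
Kapoor, Okonkwo and Novak are each a past Master, so the next rule applies.
Among Kapoor, Okonkwo and Novak, by years on the livery (higher first): Kapoor (37 years) before Okonkwo (24 years) before Novak (11 years).
Order: Moreau, Horvat, Kapoor, Okonkwo, Novak, Fontaine, Marchetti.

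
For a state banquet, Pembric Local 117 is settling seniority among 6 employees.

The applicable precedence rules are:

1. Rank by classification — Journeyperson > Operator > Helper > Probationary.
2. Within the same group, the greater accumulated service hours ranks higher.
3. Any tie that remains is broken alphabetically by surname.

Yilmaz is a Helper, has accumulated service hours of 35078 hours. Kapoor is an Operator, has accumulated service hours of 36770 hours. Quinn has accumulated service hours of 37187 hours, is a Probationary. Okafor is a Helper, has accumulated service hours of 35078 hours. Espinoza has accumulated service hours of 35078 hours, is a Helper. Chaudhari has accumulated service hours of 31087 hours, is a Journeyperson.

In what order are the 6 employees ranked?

By classification: Chaudhari (Journeyperson); then Kapoor (Operator); then Espinoza, Okafor and Yilmaz (Helper); then Quinn (Probationary).
Espinoza, Okafor and Yilmaz all have accumulated service hours 35078 hours, so the next rule applies.
Among Espinoza, Okafor and Yilmaz, alphabetically by surname: Espinoza before Okafor before Yilmaz.
Full order: Chaudhari, Kapoor, Espinoza, Okafor, Yilmaz, Quinn.

Chaudhari, Kapoor, Espinoza, Okafor, Yilmaz, Quinn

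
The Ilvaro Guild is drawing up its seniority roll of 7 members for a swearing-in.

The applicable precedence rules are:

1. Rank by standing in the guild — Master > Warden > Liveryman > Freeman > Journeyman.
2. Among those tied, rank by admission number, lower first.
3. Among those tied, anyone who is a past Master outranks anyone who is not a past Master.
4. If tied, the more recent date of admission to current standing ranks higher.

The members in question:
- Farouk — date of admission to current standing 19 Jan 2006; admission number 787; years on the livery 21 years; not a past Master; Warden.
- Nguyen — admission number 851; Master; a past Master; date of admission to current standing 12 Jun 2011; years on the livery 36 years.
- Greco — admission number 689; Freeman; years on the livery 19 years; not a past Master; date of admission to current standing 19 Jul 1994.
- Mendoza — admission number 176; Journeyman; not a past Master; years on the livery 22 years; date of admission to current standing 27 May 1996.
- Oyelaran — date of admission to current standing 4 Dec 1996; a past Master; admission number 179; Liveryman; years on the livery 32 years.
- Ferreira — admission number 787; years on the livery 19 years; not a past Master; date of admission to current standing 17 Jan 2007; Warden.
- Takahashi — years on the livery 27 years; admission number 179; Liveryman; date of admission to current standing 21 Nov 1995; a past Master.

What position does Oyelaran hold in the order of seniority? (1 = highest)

4

By standing in the guild: Nguyen (Master); then Ferreira and Farouk (Warden); then Oyelaran and Takahashi (Liveryman); then Greco (Freeman); then Mendoza (Journeyman).
Ferreira and Farouk both have admission number 787, so the next rule applies.
Ferreira and Farouk are each not a past Master, so the next rule applies.
Among Ferreira and Farouk, by date of admission to current standing (later first): Ferreira (17 Jan 2007) before Farouk (19 Jan 2006).
Oyelaran and Takahashi both have admission number 179, so the next rule applies.
Oyelaran and Takahashi are each a past Master, so the next rule applies.
Among Oyelaran and Takahashi, by date of admission to current standing (later first): Oyelaran (4 Dec 1996) before Takahashi (21 Nov 1995).
Order: Nguyen, Ferreira, Farouk, Oyelaran, Takahashi, Greco, Mendoza. So position 4.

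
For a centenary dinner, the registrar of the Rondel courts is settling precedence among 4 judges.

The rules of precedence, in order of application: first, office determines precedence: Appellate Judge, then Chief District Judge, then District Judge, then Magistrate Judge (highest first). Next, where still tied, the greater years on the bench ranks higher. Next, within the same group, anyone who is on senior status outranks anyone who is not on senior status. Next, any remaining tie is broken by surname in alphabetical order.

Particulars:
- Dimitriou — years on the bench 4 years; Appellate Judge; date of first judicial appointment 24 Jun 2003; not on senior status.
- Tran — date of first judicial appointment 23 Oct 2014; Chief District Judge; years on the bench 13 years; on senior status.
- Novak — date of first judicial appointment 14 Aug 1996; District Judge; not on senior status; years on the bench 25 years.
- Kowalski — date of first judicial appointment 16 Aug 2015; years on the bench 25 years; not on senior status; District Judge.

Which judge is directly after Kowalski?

By office: Dimitriou (Appellate Judge); then Tran (Chief District Judge); then Kowalski and Novak (District Judge).
Kowalski and Novak both have years on the bench 25 years, so the next rule applies.
Kowalski and Novak are each not on senior status, so the next rule applies.
Among Kowalski and Novak, alphabetically by surname: Kowalski before Novak.
Order: Dimitriou, Tran, Kowalski, Novak.

Novak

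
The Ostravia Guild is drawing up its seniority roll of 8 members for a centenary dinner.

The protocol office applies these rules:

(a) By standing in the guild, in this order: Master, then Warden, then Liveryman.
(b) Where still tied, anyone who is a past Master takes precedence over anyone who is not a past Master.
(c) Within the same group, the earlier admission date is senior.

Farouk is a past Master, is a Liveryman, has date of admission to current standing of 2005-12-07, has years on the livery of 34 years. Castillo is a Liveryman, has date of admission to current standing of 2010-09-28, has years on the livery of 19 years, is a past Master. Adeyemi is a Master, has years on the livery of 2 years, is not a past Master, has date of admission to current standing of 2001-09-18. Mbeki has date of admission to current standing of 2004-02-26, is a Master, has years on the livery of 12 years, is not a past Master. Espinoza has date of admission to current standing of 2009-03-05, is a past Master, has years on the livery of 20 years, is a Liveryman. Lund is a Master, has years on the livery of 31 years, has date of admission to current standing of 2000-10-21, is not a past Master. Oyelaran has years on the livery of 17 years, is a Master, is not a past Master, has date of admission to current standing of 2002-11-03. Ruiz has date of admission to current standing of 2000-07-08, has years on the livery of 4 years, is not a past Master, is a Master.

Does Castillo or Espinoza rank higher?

By standing in the guild: Ruiz, Lund, Adeyemi, Oyelaran and Mbeki (Master); then Farouk, Espinoza and Castillo (Liveryman).
Ruiz, Lund, Adeyemi, Oyelaran and Mbeki are each not a past Master, so the next rule applies.
Among Ruiz, Lund, Adeyemi, Oyelaran and Mbeki, by date of admission to current standing (earlier first): Ruiz (2000-07-08) before Lund (2000-10-21) before Adeyemi (2001-09-18) before Oyelaran (2002-11-03) before Mbeki (2004-02-26).
Farouk, Espinoza and Castillo are each a past Master, so the next rule applies.
Among Farouk, Espinoza and Castillo, by date of admission to current standing (earlier first): Farouk (2005-12-07) before Espinoza (2009-03-05) before Castillo (2010-09-28).
So Espinoza takes precedence.

Espinoza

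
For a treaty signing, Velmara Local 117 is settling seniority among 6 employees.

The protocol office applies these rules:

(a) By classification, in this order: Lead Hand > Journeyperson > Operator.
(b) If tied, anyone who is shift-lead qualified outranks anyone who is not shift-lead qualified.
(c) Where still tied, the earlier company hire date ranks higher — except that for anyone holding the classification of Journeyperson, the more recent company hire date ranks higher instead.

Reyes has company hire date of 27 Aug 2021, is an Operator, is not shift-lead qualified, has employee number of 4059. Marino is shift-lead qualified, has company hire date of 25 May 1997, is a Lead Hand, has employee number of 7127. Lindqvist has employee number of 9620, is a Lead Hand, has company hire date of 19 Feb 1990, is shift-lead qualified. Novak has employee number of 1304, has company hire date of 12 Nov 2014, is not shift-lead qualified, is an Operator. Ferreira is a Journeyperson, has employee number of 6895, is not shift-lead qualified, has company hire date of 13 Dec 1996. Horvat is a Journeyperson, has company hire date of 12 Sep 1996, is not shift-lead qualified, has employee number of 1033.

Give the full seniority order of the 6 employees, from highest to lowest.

Lindqvist, Marino, Ferreira, Horvat, Novak, Reyes

By classification: Lindqvist and Marino (Lead Hand); then Ferreira and Horvat (Journeyperson); then Novak and Reyes (Operator).
Lindqvist and Marino are each shift-lead qualified, so the next rule applies.
Among Lindqvist and Marino, by company hire date (earlier first): Lindqvist (19 Feb 1990) before Marino (25 May 1997).
Ferreira and Horvat are each not shift-lead qualified, so the next rule applies.
Among Ferreira and Horvat, by company hire date (later first) (reversed rule for this group): Ferreira (13 Dec 1996) before Horvat (12 Sep 1996).
Novak and Reyes are each not shift-lead qualified, so the next rule applies.
Among Novak and Reyes, by company hire date (earlier first): Novak (12 Nov 2014) before Reyes (27 Aug 2021).
Full order: Lindqvist, Marino, Ferreira, Horvat, Novak, Reyes.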